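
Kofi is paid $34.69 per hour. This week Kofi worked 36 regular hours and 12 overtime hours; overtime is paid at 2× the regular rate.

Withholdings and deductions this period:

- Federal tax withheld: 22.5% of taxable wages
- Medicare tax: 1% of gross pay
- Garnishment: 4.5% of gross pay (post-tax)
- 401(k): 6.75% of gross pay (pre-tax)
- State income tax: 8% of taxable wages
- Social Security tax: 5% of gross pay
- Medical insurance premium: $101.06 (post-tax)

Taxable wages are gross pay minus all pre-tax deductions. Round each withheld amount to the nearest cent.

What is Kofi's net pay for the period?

$1029.34

Regular pay: 36 × $34.69 = $1248.84
Overtime pay: 12 × $34.69 × 2 = $832.56
Gross pay = $1248.84 + $832.56 = $2081.40
401(k): $2081.40 × 0.0675 = $140.49
Taxable wages = $2081.40 − $140.49 = $1940.91
State income tax: $1940.91 × 0.08 = $155.27
Federal tax withheld: $1940.91 × 0.225 = $436.70
Medicare tax: $2081.40 × 0.01 = $20.81
Social Security tax: $2081.40 × 0.05 = $104.07
Medical insurance premium: $101.06
Garnishment: $2081.40 × 0.045 = $93.66
Total deductions = $140.49 + $155.27 + $436.70 + $20.81 + $104.07 + $101.06 + $93.66 = $1052.06
Net pay = $2081.40 − $1052.06 = $1029.34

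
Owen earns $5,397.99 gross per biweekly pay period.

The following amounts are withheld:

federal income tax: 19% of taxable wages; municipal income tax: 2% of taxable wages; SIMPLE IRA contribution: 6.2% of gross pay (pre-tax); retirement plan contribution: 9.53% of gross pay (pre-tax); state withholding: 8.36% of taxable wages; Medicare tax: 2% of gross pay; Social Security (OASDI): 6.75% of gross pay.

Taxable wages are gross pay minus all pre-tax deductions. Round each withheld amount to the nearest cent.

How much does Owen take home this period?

$2,741.00

SIMPLE IRA contribution: $5,397.99 × 0.062 = $334.68
Retirement plan contribution: $5,397.99 × 0.0953 = $514.43
Pre-tax total = $334.68 + $514.43 = $849.11
Taxable wages = $5,397.99 − $849.11 = $4,548.88
State withholding: $4,548.88 × 0.0836 = $380.29
Federal income tax: $4,548.88 × 0.19 = $864.29
Municipal income tax: $4,548.88 × 0.02 = $90.98
Social Security (OASDI): $5,397.99 × 0.0675 = $364.36
Medicare tax: $5,397.99 × 0.02 = $107.96
Total deductions = $334.68 + $514.43 + $380.29 + $864.29 + $90.98 + $364.36 + $107.96 = $2,656.99
Net pay = $5,397.99 − $2,656.99 = $2,741.00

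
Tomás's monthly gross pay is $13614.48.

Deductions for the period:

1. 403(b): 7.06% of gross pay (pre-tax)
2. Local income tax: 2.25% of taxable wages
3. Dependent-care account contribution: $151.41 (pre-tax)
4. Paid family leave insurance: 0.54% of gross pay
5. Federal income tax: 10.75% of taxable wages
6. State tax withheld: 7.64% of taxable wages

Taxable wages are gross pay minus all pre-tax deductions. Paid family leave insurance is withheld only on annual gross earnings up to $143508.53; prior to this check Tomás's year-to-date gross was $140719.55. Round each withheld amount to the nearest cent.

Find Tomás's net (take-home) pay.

403(b): $13614.48 × 0.0706 = $961.18
Dependent-care account contribution: $151.41
Pre-tax total = $961.18 + $151.41 = $1112.59
Taxable wages = $13614.48 − $1112.59 = $12501.89
Local income tax: $12501.89 × 0.0225 = $281.29
State tax withheld: $12501.89 × 0.0764 = $955.14
Federal income tax: $12501.89 × 0.1075 = $1343.95
Paid family leave insurance: only $143508.53 − $140719.55 = $2788.98 of this check is subject → $2788.98 × 0.0054 = $15.06
Total deductions = $961.18 + $151.41 + $281.29 + $955.14 + $1343.95 + $15.06 = $3708.03
Net pay = $13614.48 − $3708.03 = $9906.45

$9906.45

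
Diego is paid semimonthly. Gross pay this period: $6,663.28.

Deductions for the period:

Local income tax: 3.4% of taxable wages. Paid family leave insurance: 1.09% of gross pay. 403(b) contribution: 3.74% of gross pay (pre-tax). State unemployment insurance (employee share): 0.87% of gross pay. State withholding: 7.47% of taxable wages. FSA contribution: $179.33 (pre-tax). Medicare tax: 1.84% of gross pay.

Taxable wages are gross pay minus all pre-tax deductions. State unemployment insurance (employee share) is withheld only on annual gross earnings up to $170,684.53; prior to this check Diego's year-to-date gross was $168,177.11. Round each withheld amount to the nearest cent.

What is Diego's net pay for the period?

403(b) contribution: $6,663.28 × 0.0374 = $249.21
FSA contribution: $179.33
Pre-tax total = $249.21 + $179.33 = $428.54
Taxable wages = $6,663.28 − $428.54 = $6,234.74
State withholding: $6,234.74 × 0.0747 = $465.74
Local income tax: $6,234.74 × 0.034 = $211.98
Paid family leave insurance: $6,663.28 × 0.0109 = $72.63
Medicare tax: $6,663.28 × 0.0184 = $122.60
State unemployment insurance (employee share): only $170,684.53 − $168,177.11 = $2,507.42 of this check is subject → $2,507.42 × 0.0087 = $21.81
Total deductions = $249.21 + $179.33 + $465.74 + $211.98 + $72.63 + $122.60 + $21.81 = $1,323.30
Net pay = $6,663.28 − $1,323.30 = $5,339.98

$5,339.98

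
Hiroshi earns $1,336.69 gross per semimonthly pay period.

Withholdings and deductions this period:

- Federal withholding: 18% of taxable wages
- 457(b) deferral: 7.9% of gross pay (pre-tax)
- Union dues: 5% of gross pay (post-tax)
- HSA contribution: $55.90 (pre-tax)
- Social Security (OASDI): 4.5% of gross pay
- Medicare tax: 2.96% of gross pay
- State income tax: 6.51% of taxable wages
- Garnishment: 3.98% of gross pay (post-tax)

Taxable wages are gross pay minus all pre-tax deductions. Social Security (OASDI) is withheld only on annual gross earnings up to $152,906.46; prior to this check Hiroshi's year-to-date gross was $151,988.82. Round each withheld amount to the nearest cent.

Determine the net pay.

$686.27

HSA contribution: $55.90
457(b) deferral: $1,336.69 × 0.079 = $105.60
Pre-tax total = $55.90 + $105.60 = $161.50
Taxable wages = $1,336.69 − $161.50 = $1,175.19
Federal withholding: $1,175.19 × 0.18 = $211.53
State income tax: $1,175.19 × 0.0651 = $76.50
Social Security (OASDI): only $152,906.46 − $151,988.82 = $917.64 of this check is subject → $917.64 × 0.045 = $41.29
Medicare tax: $1,336.69 × 0.0296 = $39.57
Union dues: $1,336.69 × 0.05 = $66.83
Garnishment: $1,336.69 × 0.0398 = $53.20
Total deductions = $55.90 + $105.60 + $211.53 + $76.50 + $41.29 + $39.57 + $66.83 + $53.20 = $650.42
Net pay = $1,336.69 − $650.42 = $686.27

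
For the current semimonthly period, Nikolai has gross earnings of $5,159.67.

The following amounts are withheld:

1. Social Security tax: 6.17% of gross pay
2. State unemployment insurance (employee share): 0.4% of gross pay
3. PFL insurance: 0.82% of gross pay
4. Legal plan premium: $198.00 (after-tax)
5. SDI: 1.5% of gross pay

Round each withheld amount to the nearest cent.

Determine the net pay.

$4,502.97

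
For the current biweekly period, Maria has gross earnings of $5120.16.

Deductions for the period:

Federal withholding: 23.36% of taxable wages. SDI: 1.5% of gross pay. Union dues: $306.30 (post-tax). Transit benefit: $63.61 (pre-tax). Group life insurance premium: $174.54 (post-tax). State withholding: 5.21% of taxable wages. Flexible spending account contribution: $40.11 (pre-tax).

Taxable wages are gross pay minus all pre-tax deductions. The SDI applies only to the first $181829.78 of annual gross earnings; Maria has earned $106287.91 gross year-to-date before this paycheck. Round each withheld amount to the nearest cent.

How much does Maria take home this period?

$3025.60

Flexible spending account contribution: $40.11
Transit benefit: $63.61
Pre-tax total = $40.11 + $63.61 = $103.72
Taxable wages = $5120.16 − $103.72 = $5016.44
State withholding: $5016.44 × 0.0521 = $261.36
Federal withholding: $5016.44 × 0.2336 = $1171.84
SDI: cap not yet reached, full $5120.16 is subject → $5120.16 × 0.015 = $76.80
Group life insurance premium: $174.54
Union dues: $306.30
Total deductions = $40.11 + $63.61 + $261.36 + $1171.84 + $76.80 + $174.54 + $306.30 = $2094.56
Net pay = $5120.16 − $2094.56 = $3025.60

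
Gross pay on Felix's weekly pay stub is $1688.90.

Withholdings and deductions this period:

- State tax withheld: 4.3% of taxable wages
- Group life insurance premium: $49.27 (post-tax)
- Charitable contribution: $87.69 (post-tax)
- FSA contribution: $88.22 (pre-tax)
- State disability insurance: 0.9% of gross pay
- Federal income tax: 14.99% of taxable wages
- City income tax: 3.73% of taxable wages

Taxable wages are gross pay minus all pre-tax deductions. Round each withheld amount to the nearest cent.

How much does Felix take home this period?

$1080.04

FSA contribution: $88.22
Taxable wages = $1688.90 − $88.22 = $1600.68
Federal income tax: $1600.68 × 0.1499 = $239.94
City income tax: $1600.68 × 0.0373 = $59.71
State tax withheld: $1600.68 × 0.043 = $68.83
State disability insurance: $1688.90 × 0.009 = $15.20
Group life insurance premium: $49.27
Charitable contribution: $87.69
Total deductions = $88.22 + $239.94 + $59.71 + $68.83 + $15.20 + $49.27 + $87.69 = $608.86
Net pay = $1688.90 − $608.86 = $1080.04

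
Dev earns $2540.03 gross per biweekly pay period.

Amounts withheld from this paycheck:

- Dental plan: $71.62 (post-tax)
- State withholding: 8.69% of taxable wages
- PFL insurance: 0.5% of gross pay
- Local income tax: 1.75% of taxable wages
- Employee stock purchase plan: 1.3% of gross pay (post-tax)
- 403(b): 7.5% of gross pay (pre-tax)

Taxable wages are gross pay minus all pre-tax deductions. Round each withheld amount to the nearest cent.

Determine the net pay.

$1986.90

403(b): $2540.03 × 0.075 = $190.50
Taxable wages = $2540.03 − $190.50 = $2349.53
Local income tax: $2349.53 × 0.0175 = $41.12
State withholding: $2349.53 × 0.0869 = $204.17
PFL insurance: $2540.03 × 0.005 = $12.70
Employee stock purchase plan: $2540.03 × 0.013 = $33.02
Dental plan: $71.62
Total deductions = $190.50 + $41.12 + $204.17 + $12.70 + $33.02 + $71.62 = $553.13
Net pay = $2540.03 − $553.13 = $1986.90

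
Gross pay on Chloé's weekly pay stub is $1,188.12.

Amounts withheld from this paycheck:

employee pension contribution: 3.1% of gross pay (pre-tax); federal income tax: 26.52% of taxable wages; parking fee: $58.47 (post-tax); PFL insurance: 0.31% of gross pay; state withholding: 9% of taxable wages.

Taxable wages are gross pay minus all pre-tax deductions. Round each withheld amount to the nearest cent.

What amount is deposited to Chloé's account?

$680.20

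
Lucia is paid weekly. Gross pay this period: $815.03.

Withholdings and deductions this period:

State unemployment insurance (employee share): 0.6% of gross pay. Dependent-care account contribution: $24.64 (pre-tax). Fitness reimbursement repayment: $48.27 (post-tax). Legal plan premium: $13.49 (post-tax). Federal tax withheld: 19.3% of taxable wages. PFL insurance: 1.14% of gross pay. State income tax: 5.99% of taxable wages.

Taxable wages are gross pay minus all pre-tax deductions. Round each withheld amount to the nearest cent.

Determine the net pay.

$514.56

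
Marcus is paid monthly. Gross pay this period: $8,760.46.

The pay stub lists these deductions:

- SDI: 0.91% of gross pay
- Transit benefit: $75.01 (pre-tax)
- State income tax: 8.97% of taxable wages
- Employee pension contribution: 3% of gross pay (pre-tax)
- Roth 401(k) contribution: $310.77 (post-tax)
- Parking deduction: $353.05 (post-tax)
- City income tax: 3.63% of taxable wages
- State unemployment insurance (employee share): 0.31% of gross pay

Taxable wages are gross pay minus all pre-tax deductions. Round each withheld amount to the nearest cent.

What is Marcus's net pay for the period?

$6,590.69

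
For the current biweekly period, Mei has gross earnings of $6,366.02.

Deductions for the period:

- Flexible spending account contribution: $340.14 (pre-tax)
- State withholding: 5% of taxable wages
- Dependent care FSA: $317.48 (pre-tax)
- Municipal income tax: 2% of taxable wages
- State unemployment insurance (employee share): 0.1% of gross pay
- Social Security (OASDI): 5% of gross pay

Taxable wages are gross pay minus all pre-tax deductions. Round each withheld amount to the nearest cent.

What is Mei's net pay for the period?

Flexible spending account contribution: $340.14
Dependent care FSA: $317.48
Pre-tax total = $340.14 + $317.48 = $657.62
Taxable wages = $6,366.02 − $657.62 = $5,708.40
State withholding: $5,708.40 × 0.05 = $285.42
Municipal income tax: $5,708.40 × 0.02 = $114.17
State unemployment insurance (employee share): $6,366.02 × 0.001 = $6.37
Social Security (OASDI): $6,366.02 × 0.05 = $318.30
Total deductions = $340.14 + $317.48 + $285.42 + $114.17 + $6.37 + $318.30 = $1,381.88
Net pay = $6,366.02 − $1,381.88 = $4,984.14

$4,984.14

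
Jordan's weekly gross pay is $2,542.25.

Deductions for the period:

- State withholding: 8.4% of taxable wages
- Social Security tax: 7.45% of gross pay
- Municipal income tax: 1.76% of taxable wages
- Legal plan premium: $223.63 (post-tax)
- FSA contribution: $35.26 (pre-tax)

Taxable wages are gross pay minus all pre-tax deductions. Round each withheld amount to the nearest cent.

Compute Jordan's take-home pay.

FSA contribution: $35.26
Taxable wages = $2,542.25 − $35.26 = $2,506.99
State withholding: $2,506.99 × 0.084 = $210.59
Municipal income tax: $2,506.99 × 0.0176 = $44.12
Social Security tax: $2,542.25 × 0.0745 = $189.40
Legal plan premium: $223.63
Total deductions = $35.26 + $210.59 + $44.12 + $189.40 + $223.63 = $703.00
Net pay = $2,542.25 − $703.00 = $1,839.25

$1,839.25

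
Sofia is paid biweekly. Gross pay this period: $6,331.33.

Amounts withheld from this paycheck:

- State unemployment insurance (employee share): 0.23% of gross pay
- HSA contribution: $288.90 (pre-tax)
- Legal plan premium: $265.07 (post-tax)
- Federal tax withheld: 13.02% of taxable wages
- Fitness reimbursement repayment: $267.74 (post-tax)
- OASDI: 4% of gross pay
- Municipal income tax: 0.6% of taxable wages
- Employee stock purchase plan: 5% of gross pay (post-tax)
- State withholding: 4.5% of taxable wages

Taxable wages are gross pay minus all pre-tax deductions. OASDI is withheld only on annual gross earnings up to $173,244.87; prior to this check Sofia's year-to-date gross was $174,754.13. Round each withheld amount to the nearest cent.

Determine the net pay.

$4,083.61

HSA contribution: $288.90
Taxable wages = $6,331.33 − $288.90 = $6,042.43
Federal tax withheld: $6,042.43 × 0.1302 = $786.72
State withholding: $6,042.43 × 0.045 = $271.91
Municipal income tax: $6,042.43 × 0.006 = $36.25
State unemployment insurance (employee share): $6,331.33 × 0.0023 = $14.56
OASDI: annual cap $173,244.87 already reached (YTD $174,754.13), so $0.00
Legal plan premium: $265.07
Employee stock purchase plan: $6,331.33 × 0.05 = $316.57
Fitness reimbursement repayment: $267.74
Total deductions = $288.90 + $786.72 + $271.91 + $36.25 + $14.56 + $0.00 + $265.07 + $316.57 + $267.74 = $2,247.72
Net pay = $6,331.33 − $2,247.72 = $4,083.61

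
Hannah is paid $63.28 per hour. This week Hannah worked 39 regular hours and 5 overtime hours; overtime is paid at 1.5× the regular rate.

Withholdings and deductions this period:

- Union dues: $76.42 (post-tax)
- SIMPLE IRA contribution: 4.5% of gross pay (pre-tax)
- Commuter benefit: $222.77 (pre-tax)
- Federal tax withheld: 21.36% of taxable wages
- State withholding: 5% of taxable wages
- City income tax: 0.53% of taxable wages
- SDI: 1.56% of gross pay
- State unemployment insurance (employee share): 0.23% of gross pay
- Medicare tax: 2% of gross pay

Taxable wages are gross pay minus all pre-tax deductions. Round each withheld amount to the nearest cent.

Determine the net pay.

Regular pay: 39 × $63.28 = $2467.92
Overtime pay: 5 × $63.28 × 1.5 = $474.60
Gross pay = $2467.92 + $474.60 = $2942.52
Commuter benefit: $222.77
SIMPLE IRA contribution: $2942.52 × 0.045 = $132.41
Pre-tax total = $222.77 + $132.41 = $355.18
Taxable wages = $2942.52 − $355.18 = $2587.34
State withholding: $2587.34 × 0.05 = $129.37
Federal tax withheld: $2587.34 × 0.2136 = $552.66
City income tax: $2587.34 × 0.0053 = $13.71
Medicare tax: $2942.52 × 0.02 = $58.85
State unemployment insurance (employee share): $2942.52 × 0.0023 = $6.77
SDI: $2942.52 × 0.0156 = $45.90
Union dues: $76.42
Total deductions = $222.77 + $132.41 + $129.37 + $552.66 + $13.71 + $58.85 + $6.77 + $45.90 + $76.42 = $1238.86
Net pay = $2942.52 − $1238.86 = $1703.66

$1703.66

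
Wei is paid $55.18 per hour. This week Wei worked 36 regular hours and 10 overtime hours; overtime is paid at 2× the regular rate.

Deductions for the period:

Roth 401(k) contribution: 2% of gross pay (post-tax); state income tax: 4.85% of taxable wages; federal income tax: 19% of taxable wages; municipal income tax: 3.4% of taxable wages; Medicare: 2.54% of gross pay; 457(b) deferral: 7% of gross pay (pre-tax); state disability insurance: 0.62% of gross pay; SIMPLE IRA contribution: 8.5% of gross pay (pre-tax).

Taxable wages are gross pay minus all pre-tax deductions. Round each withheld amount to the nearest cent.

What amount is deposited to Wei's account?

Regular pay: 36 × $55.18 = $1,986.48
Overtime pay: 10 × $55.18 × 2 = $1,103.60
Gross pay = $1,986.48 + $1,103.60 = $3,090.08
SIMPLE IRA contribution: $3,090.08 × 0.085 = $262.66
457(b) deferral: $3,090.08 × 0.07 = $216.31
Pre-tax total = $262.66 + $216.31 = $478.97
Taxable wages = $3,090.08 − $478.97 = $2,611.11
Federal income tax: $2,611.11 × 0.19 = $496.11
State income tax: $2,611.11 × 0.0485 = $126.64
Municipal income tax: $2,611.11 × 0.034 = $88.78
Medicare: $3,090.08 × 0.0254 = $78.49
State disability insurance: $3,090.08 × 0.0062 = $19.16
Roth 401(k) contribution: $3,090.08 × 0.02 = $61.80
Total deductions = $262.66 + $216.31 + $496.11 + $126.64 + $88.78 + $78.49 + $19.16 + $61.80 = $1,349.95
Net pay = $3,090.08 − $1,349.95 = $1,740.13

$1,740.13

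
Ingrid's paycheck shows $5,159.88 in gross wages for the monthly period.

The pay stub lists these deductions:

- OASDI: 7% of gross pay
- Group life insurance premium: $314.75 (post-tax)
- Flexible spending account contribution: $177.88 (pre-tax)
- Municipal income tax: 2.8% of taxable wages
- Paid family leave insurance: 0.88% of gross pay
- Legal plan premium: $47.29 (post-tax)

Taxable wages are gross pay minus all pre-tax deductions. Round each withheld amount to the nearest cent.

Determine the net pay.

Flexible spending account contribution: $177.88
Taxable wages = $5,159.88 − $177.88 = $4,982.00
Municipal income tax: $4,982.00 × 0.028 = $139.50
OASDI: $5,159.88 × 0.07 = $361.19
Paid family leave insurance: $5,159.88 × 0.0088 = $45.41
Group life insurance premium: $314.75
Legal plan premium: $47.29
Total deductions = $177.88 + $139.50 + $361.19 + $45.41 + $314.75 + $47.29 = $1,086.02
Net pay = $5,159.88 − $1,086.02 = $4,073.86

$4,073.86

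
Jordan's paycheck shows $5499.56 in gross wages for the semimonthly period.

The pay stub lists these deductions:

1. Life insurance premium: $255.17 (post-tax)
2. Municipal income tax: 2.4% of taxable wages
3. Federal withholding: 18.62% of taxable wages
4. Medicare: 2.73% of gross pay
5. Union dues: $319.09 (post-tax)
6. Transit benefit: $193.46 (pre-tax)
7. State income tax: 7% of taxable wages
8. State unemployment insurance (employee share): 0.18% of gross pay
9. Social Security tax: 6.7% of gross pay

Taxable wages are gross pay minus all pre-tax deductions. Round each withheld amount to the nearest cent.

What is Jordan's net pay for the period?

$2716.55

Transit benefit: $193.46
Taxable wages = $5499.56 − $193.46 = $5306.10
State income tax: $5306.10 × 0.07 = $371.43
Federal withholding: $5306.10 × 0.1862 = $988.00
Municipal income tax: $5306.10 × 0.024 = $127.35
State unemployment insurance (employee share): $5499.56 × 0.0018 = $9.90
Social Security tax: $5499.56 × 0.067 = $368.47
Medicare: $5499.56 × 0.0273 = $150.14
Life insurance premium: $255.17
Union dues: $319.09
Total deductions = $193.46 + $371.43 + $988.00 + $127.35 + $9.90 + $368.47 + $150.14 + $255.17 + $319.09 = $2783.01
Net pay = $5499.56 − $2783.01 = $2716.55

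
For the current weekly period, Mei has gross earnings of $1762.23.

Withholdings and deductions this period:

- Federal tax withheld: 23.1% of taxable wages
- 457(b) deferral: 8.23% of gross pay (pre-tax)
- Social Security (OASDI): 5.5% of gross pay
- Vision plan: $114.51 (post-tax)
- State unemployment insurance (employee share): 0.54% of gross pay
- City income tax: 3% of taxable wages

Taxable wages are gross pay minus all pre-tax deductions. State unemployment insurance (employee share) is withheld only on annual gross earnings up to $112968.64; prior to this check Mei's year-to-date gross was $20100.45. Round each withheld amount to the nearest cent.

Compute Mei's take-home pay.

$974.16

457(b) deferral: $1762.23 × 0.0823 = $145.03
Taxable wages = $1762.23 − $145.03 = $1617.20
Federal tax withheld: $1617.20 × 0.231 = $373.57
City income tax: $1617.20 × 0.03 = $48.52
State unemployment insurance (employee share): cap not yet reached, full $1762.23 is subject → $1762.23 × 0.0054 = $9.52
Social Security (OASDI): $1762.23 × 0.055 = $96.92
Vision plan: $114.51
Total deductions = $145.03 + $373.57 + $48.52 + $9.52 + $96.92 + $114.51 = $788.07
Net pay = $1762.23 − $788.07 = $974.16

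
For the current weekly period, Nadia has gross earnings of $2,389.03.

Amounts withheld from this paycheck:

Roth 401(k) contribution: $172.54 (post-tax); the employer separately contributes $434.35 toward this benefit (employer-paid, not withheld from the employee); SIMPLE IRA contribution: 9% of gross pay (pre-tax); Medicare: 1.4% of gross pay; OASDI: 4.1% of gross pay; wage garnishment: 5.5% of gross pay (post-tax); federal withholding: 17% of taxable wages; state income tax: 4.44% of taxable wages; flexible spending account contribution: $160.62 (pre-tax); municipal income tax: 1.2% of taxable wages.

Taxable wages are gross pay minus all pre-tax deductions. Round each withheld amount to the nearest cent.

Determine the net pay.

$1,122.23

Flexible spending account contribution: $160.62
SIMPLE IRA contribution: $2,389.03 × 0.09 = $215.01
Pre-tax total = $160.62 + $215.01 = $375.63
Taxable wages = $2,389.03 − $375.63 = $2,013.40
State income tax: $2,013.40 × 0.0444 = $89.39
Municipal income tax: $2,013.40 × 0.012 = $24.16
Federal withholding: $2,013.40 × 0.17 = $342.28
OASDI: $2,389.03 × 0.041 = $97.95
Medicare: $2,389.03 × 0.014 = $33.45
Wage garnishment: $2,389.03 × 0.055 = $131.40
Roth 401(k) contribution: $172.54
(Employer's $434.35 toward Roth 401(k) contribution is not withheld from the employee.)
Total deductions = $160.62 + $215.01 + $89.39 + $24.16 + $342.28 + $97.95 + $33.45 + $131.40 + $172.54 = $1,266.80
Net pay = $2,389.03 − $1,266.80 = $1,122.23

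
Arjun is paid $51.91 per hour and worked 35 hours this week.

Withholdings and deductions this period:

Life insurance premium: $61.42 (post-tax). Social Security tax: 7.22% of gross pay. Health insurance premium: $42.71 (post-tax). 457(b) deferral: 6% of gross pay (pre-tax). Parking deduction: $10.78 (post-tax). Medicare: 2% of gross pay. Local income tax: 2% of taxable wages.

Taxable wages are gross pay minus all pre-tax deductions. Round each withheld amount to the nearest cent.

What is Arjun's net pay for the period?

$1,391.25

Gross pay: 35 × $51.91 = $1,816.85
457(b) deferral: $1,816.85 × 0.06 = $109.01
Taxable wages = $1,816.85 − $109.01 = $1,707.84
Local income tax: $1,707.84 × 0.02 = $34.16
Medicare: $1,816.85 × 0.02 = $36.34
Social Security tax: $1,816.85 × 0.0722 = $131.18
Parking deduction: $10.78
Life insurance premium: $61.42
Health insurance premium: $42.71
Total deductions = $109.01 + $34.16 + $36.34 + $131.18 + $10.78 + $61.42 + $42.71 = $425.60
Net pay = $1,816.85 − $425.60 = $1,391.25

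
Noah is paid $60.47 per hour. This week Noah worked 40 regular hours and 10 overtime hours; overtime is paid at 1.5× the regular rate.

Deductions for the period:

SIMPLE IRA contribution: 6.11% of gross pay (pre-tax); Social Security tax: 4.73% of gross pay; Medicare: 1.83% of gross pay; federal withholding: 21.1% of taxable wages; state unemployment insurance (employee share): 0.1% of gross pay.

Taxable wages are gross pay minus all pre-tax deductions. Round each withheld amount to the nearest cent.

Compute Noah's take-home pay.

Regular pay: 40 × $60.47 = $2,418.80
Overtime pay: 10 × $60.47 × 1.5 = $907.05
Gross pay = $2,418.80 + $907.05 = $3,325.85
SIMPLE IRA contribution: $3,325.85 × 0.0611 = $203.21
Taxable wages = $3,325.85 − $203.21 = $3,122.64
Federal withholding: $3,122.64 × 0.211 = $658.88
Social Security tax: $3,325.85 × 0.0473 = $157.31
State unemployment insurance (employee share): $3,325.85 × 0.001 = $3.33
Medicare: $3,325.85 × 0.0183 = $60.86
Total deductions = $203.21 + $658.88 + $157.31 + $3.33 + $60.86 = $1,083.59
Net pay = $3,325.85 − $1,083.59 = $2,242.26

$2,242.26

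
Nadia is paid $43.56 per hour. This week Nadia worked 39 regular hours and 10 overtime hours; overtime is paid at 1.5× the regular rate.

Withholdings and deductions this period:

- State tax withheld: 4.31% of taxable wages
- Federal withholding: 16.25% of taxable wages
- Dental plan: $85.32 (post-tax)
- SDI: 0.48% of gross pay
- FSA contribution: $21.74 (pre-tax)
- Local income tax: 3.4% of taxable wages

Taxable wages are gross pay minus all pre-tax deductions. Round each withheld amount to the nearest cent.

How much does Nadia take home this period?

Regular pay: 39 × $43.56 = $1698.84
Overtime pay: 10 × $43.56 × 1.5 = $653.40
Gross pay = $1698.84 + $653.40 = $2352.24
FSA contribution: $21.74
Taxable wages = $2352.24 − $21.74 = $2330.50
State tax withheld: $2330.50 × 0.0431 = $100.44
Federal withholding: $2330.50 × 0.1625 = $378.71
Local income tax: $2330.50 × 0.034 = $79.24
SDI: $2352.24 × 0.0048 = $11.29
Dental plan: $85.32
Total deductions = $21.74 + $100.44 + $378.71 + $79.24 + $11.29 + $85.32 = $676.74
Net pay = $2352.24 − $676.74 = $1675.50

$1675.50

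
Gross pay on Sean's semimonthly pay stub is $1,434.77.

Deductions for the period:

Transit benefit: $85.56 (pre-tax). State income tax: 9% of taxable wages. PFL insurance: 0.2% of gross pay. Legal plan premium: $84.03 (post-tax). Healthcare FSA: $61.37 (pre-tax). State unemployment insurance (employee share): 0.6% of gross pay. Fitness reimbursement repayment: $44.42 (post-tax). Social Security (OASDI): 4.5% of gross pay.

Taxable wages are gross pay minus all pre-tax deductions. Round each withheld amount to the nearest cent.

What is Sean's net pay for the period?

Transit benefit: $85.56
Healthcare FSA: $61.37
Pre-tax total = $85.56 + $61.37 = $146.93
Taxable wages = $1,434.77 − $146.93 = $1,287.84
State income tax: $1,287.84 × 0.09 = $115.91
State unemployment insurance (employee share): $1,434.77 × 0.006 = $8.61
PFL insurance: $1,434.77 × 0.002 = $2.87
Social Security (OASDI): $1,434.77 × 0.045 = $64.56
Fitness reimbursement repayment: $44.42
Legal plan premium: $84.03
Total deductions = $85.56 + $61.37 + $115.91 + $8.61 + $2.87 + $64.56 + $44.42 + $84.03 = $467.33
Net pay = $1,434.77 − $467.33 = $967.44

$967.44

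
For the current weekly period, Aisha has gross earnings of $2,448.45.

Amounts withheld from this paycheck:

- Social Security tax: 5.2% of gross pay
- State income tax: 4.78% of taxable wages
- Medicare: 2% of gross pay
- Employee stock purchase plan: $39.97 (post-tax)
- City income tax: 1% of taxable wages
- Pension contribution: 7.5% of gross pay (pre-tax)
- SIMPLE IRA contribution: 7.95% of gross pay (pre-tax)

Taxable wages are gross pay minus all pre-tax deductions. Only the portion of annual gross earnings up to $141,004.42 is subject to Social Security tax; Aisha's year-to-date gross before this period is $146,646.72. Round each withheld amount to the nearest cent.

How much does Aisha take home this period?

Pension contribution: $2,448.45 × 0.075 = $183.63
SIMPLE IRA contribution: $2,448.45 × 0.0795 = $194.65
Pre-tax total = $183.63 + $194.65 = $378.28
Taxable wages = $2,448.45 − $378.28 = $2,070.17
City income tax: $2,070.17 × 0.01 = $20.70
State income tax: $2,070.17 × 0.0478 = $98.95
Medicare: $2,448.45 × 0.02 = $48.97
Social Security tax: annual cap $141,004.42 already reached (YTD $146,646.72), so $0.00
Employee stock purchase plan: $39.97
Total deductions = $183.63 + $194.65 + $20.70 + $98.95 + $48.97 + $0.00 + $39.97 = $586.87
Net pay = $2,448.45 − $586.87 = $1,861.58

$1,861.58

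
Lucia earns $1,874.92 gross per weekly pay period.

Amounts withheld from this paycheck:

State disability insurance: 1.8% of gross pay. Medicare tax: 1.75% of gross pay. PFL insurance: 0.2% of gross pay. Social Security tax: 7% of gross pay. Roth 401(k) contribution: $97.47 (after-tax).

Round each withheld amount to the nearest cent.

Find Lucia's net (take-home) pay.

$1,575.90

Medicare tax: $1,874.92 × 0.0175 = $32.81
PFL insurance: $1,874.92 × 0.002 = $3.75
State disability insurance: $1,874.92 × 0.018 = $33.75
Social Security tax: $1,874.92 × 0.07 = $131.24
Roth 401(k) contribution: $97.47
Total deductions = $32.81 + $3.75 + $33.75 + $131.24 + $97.47 = $299.02
Net pay = $1,874.92 − $299.02 = $1,575.90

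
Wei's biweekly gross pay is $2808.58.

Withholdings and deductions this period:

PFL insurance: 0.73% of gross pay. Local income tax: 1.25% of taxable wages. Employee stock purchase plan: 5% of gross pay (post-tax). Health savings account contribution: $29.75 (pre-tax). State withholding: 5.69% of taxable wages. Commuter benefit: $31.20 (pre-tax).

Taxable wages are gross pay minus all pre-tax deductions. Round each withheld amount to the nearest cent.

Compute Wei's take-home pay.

$2396.01

Commuter benefit: $31.20
Health savings account contribution: $29.75
Pre-tax total = $31.20 + $29.75 = $60.95
Taxable wages = $2808.58 − $60.95 = $2747.63
State withholding: $2747.63 × 0.0569 = $156.34
Local income tax: $2747.63 × 0.0125 = $34.35
PFL insurance: $2808.58 × 0.0073 = $20.50
Employee stock purchase plan: $2808.58 × 0.05 = $140.43
Total deductions = $31.20 + $29.75 + $156.34 + $34.35 + $20.50 + $140.43 = $412.57
Net pay = $2808.58 − $412.57 = $2396.01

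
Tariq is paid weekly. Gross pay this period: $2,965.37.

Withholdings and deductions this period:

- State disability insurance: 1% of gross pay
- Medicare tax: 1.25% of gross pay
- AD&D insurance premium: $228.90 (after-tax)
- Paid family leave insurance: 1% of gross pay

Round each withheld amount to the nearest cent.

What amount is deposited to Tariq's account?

Medicare tax: $2,965.37 × 0.0125 = $37.07
State disability insurance: $2,965.37 × 0.01 = $29.65
Paid family leave insurance: $2,965.37 × 0.01 = $29.65
AD&D insurance premium: $228.90
Total deductions = $37.07 + $29.65 + $29.65 + $228.90 = $325.27
Net pay = $2,965.37 − $325.27 = $2,640.10

$2,640.10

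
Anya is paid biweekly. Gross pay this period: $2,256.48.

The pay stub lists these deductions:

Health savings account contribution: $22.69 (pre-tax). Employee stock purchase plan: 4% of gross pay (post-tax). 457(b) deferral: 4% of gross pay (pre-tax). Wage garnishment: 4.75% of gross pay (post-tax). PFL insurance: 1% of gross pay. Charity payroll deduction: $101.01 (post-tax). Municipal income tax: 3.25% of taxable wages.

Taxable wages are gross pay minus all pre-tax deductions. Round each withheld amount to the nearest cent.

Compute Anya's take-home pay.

Health savings account contribution: $22.69
457(b) deferral: $2,256.48 × 0.04 = $90.26
Pre-tax total = $22.69 + $90.26 = $112.95
Taxable wages = $2,256.48 − $112.95 = $2,143.53
Municipal income tax: $2,143.53 × 0.0325 = $69.66
PFL insurance: $2,256.48 × 0.01 = $22.56
Charity payroll deduction: $101.01
Employee stock purchase plan: $2,256.48 × 0.04 = $90.26
Wage garnishment: $2,256.48 × 0.0475 = $107.18
Total deductions = $22.69 + $90.26 + $69.66 + $22.56 + $101.01 + $90.26 + $107.18 = $503.62
Net pay = $2,256.48 − $503.62 = $1,752.86

$1,752.86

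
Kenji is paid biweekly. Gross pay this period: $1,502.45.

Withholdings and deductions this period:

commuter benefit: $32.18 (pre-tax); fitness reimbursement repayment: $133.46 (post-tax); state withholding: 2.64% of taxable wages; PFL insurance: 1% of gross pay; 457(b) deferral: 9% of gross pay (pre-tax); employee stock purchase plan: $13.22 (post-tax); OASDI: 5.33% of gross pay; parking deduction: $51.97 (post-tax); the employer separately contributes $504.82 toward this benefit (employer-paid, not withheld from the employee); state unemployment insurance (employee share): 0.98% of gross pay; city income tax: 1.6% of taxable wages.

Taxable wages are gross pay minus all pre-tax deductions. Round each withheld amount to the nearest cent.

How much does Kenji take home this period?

457(b) deferral: $1,502.45 × 0.09 = $135.22
Commuter benefit: $32.18
Pre-tax total = $135.22 + $32.18 = $167.40
Taxable wages = $1,502.45 − $167.40 = $1,335.05
State withholding: $1,335.05 × 0.0264 = $35.25
City income tax: $1,335.05 × 0.016 = $21.36
State unemployment insurance (employee share): $1,502.45 × 0.0098 = $14.72
PFL insurance: $1,502.45 × 0.01 = $15.02
OASDI: $1,502.45 × 0.0533 = $80.08
Parking deduction: $51.97
Fitness reimbursement repayment: $133.46
Employee stock purchase plan: $13.22
(Employer's $504.82 toward parking deduction is not withheld from the employee.)
Total deductions = $135.22 + $32.18 + $35.25 + $21.36 + $14.72 + $15.02 + $80.08 + $51.97 + $133.46 + $13.22 = $532.48
Net pay = $1,502.45 − $532.48 = $969.97

$969.97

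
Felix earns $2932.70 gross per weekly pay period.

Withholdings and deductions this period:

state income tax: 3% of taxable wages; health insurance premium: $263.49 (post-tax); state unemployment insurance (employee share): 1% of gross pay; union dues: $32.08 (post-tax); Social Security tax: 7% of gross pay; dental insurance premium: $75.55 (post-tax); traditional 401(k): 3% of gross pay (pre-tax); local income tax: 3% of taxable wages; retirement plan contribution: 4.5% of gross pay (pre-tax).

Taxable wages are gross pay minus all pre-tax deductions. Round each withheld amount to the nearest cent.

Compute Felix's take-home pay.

$1944.25

Traditional 401(k): $2932.70 × 0.03 = $87.98
Retirement plan contribution: $2932.70 × 0.045 = $131.97
Pre-tax total = $87.98 + $131.97 = $219.95
Taxable wages = $2932.70 − $219.95 = $2712.75
Local income tax: $2712.75 × 0.03 = $81.38
State income tax: $2712.75 × 0.03 = $81.38
Social Security tax: $2932.70 × 0.07 = $205.29
State unemployment insurance (employee share): $2932.70 × 0.01 = $29.33
Health insurance premium: $263.49
Dental insurance premium: $75.55
Union dues: $32.08
Total deductions = $87.98 + $131.97 + $81.38 + $81.38 + $205.29 + $29.33 + $263.49 + $75.55 + $32.08 = $988.45
Net pay = $2932.70 − $988.45 = $1944.25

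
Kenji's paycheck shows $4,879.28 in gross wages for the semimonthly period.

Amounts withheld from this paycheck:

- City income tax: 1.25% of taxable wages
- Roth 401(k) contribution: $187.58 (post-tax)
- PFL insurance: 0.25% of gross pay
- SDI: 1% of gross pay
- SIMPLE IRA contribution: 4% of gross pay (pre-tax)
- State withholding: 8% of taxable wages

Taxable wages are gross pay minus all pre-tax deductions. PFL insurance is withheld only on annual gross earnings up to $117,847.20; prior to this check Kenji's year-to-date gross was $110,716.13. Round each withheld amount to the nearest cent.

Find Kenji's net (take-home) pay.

$4,002.26

SIMPLE IRA contribution: $4,879.28 × 0.04 = $195.17
Taxable wages = $4,879.28 − $195.17 = $4,684.11
City income tax: $4,684.11 × 0.0125 = $58.55
State withholding: $4,684.11 × 0.08 = $374.73
PFL insurance: cap not yet reached, full $4,879.28 is subject → $4,879.28 × 0.0025 = $12.20
SDI: $4,879.28 × 0.01 = $48.79
Roth 401(k) contribution: $187.58
Total deductions = $195.17 + $58.55 + $374.73 + $12.20 + $48.79 + $187.58 = $877.02
Net pay = $4,879.28 − $877.02 = $4,002.26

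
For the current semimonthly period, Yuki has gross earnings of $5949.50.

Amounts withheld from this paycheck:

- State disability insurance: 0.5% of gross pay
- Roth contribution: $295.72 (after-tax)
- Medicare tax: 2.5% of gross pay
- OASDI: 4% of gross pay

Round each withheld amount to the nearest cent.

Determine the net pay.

$5237.31

OASDI: $5949.50 × 0.04 = $237.98
State disability insurance: $5949.50 × 0.005 = $29.75
Medicare tax: $5949.50 × 0.025 = $148.74
Roth contribution: $295.72
Total deductions = $237.98 + $29.75 + $148.74 + $295.72 = $712.19
Net pay = $5949.50 − $712.19 = $5237.31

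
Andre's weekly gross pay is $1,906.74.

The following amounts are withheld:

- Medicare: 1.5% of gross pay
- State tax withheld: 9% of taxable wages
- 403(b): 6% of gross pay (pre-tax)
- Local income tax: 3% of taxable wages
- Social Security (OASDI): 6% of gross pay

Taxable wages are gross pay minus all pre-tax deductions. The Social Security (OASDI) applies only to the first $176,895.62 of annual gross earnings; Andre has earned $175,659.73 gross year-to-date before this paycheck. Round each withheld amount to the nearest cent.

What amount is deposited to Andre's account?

$1,474.51

403(b): $1,906.74 × 0.06 = $114.40
Taxable wages = $1,906.74 − $114.40 = $1,792.34
Local income tax: $1,792.34 × 0.03 = $53.77
State tax withheld: $1,792.34 × 0.09 = $161.31
Medicare: $1,906.74 × 0.015 = $28.60
Social Security (OASDI): only $176,895.62 − $175,659.73 = $1,235.89 of this check is subject → $1,235.89 × 0.06 = $74.15
Total deductions = $114.40 + $53.77 + $161.31 + $28.60 + $74.15 = $432.23
Net pay = $1,906.74 − $432.23 = $1,474.51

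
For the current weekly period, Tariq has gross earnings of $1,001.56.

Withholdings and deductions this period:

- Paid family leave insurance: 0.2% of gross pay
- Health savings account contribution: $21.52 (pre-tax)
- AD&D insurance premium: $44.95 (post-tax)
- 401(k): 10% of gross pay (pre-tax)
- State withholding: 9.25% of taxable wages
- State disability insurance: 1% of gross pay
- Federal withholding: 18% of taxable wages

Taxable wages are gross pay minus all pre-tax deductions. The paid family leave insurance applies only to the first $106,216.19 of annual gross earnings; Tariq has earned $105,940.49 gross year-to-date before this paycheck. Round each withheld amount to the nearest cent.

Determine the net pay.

$584.59

401(k): $1,001.56 × 0.1 = $100.16
Health savings account contribution: $21.52
Pre-tax total = $100.16 + $21.52 = $121.68
Taxable wages = $1,001.56 − $121.68 = $879.88
State withholding: $879.88 × 0.0925 = $81.39
Federal withholding: $879.88 × 0.18 = $158.38
Paid family leave insurance: only $106,216.19 − $105,940.49 = $275.70 of this check is subject → $275.70 × 0.002 = $0.55
State disability insurance: $1,001.56 × 0.01 = $10.02
AD&D insurance premium: $44.95
Total deductions = $100.16 + $21.52 + $81.39 + $158.38 + $0.55 + $10.02 + $44.95 = $416.97
Net pay = $1,001.56 − $416.97 = $584.59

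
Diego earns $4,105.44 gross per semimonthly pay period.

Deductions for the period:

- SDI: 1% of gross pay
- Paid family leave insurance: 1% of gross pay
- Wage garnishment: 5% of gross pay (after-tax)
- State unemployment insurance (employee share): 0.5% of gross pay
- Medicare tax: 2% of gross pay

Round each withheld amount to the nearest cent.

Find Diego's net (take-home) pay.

State unemployment insurance (employee share): $4,105.44 × 0.005 = $20.53
SDI: $4,105.44 × 0.01 = $41.05
Paid family leave insurance: $4,105.44 × 0.01 = $41.05
Medicare tax: $4,105.44 × 0.02 = $82.11
Wage garnishment: $4,105.44 × 0.05 = $205.27
Total deductions = $20.53 + $41.05 + $41.05 + $82.11 + $205.27 = $390.01
Net pay = $4,105.44 − $390.01 = $3,715.43

$3,715.43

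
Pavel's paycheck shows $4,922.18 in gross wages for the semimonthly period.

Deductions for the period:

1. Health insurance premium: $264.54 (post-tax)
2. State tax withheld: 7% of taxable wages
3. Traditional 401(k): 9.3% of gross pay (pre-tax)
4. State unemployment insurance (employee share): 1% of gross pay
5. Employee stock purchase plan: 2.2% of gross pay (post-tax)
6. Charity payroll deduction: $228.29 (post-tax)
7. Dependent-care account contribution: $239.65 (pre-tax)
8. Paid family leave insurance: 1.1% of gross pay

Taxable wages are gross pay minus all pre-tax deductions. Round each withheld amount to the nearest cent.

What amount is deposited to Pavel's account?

Traditional 401(k): $4,922.18 × 0.093 = $457.76
Dependent-care account contribution: $239.65
Pre-tax total = $457.76 + $239.65 = $697.41
Taxable wages = $4,922.18 − $697.41 = $4,224.77
State tax withheld: $4,224.77 × 0.07 = $295.73
State unemployment insurance (employee share): $4,922.18 × 0.01 = $49.22
Paid family leave insurance: $4,922.18 × 0.011 = $54.14
Charity payroll deduction: $228.29
Employee stock purchase plan: $4,922.18 × 0.022 = $108.29
Health insurance premium: $264.54
Total deductions = $457.76 + $239.65 + $295.73 + $49.22 + $54.14 + $228.29 + $108.29 + $264.54 = $1,697.62
Net pay = $4,922.18 − $1,697.62 = $3,224.56

$3,224.56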